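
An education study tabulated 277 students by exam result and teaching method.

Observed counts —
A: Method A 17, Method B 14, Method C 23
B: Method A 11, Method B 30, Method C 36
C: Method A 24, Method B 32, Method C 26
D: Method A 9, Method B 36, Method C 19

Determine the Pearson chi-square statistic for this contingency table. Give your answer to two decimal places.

Row totals: 54, 77, 82, 64. Column totals: 61, 112, 104. Grand total N = 277.
Expected counts (row total × column total / N):
  A, Method A: 54×61/277 = 11.892
  A, Method B: 54×112/277 = 21.834
  A, Method C: 54×104/277 = 20.274
  B, Method A: 77×61/277 = 16.957
  B, Method B: 77×112/277 = 31.134
  B, Method C: 77×104/277 = 28.910
  C, Method A: 82×61/277 = 18.058
  C, Method B: 82×112/277 = 33.155
  C, Method C: 82×104/277 = 30.787
  D, Method A: 64×61/277 = 14.094
  D, Method B: 64×112/277 = 25.877
  D, Method C: 64×104/277 = 24.029
Contributions (O − E)²/E:
  (17 − 11.892)²/11.892 = 2.1941
  (14 − 21.834)²/21.834 = 2.8108
  (23 − 20.274)²/20.274 = 0.3665
  (11 − 16.957)²/16.957 = 2.0927
  (30 − 31.134)²/31.134 = 0.0413
  (36 − 28.910)²/28.910 = 1.7388
  (24 − 18.058)²/18.058 = 1.9552
  (32 − 33.155)²/33.155 = 0.0402
  (26 − 30.787)²/30.787 = 0.7443
  (9 − 14.094)²/14.094 = 1.8411
  (36 − 25.877)²/25.877 = 3.9601
  (19 − 24.029)²/24.029 = 1.0525
χ² = 2.1941 + 2.8108 + 0.3665 + 2.0927 + 0.0413 + 1.7388 + 1.9552 + 0.0402 + 0.7443 + 1.8411 + 3.9601 + 1.0525 = 18.84

18.84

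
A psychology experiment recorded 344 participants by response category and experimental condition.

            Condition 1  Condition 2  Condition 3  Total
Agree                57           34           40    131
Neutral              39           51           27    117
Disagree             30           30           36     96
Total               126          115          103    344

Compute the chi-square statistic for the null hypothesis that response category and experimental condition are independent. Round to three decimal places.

Grand total N = 344.
Expected counts (row total × column total / N):
  Agree, Condition 1: 131×126/344 = 47.98256
  Agree, Condition 2: 131×115/344 = 43.79360
  Agree, Condition 3: 131×103/344 = 39.22384
  Neutral, Condition 1: 117×126/344 = 42.85465
  Neutral, Condition 2: 117×115/344 = 39.11337
  Neutral, Condition 3: 117×103/344 = 35.03198
  Disagree, Condition 1: 96×126/344 = 35.16279
  Disagree, Condition 2: 96×115/344 = 32.09302
  Disagree, Condition 3: 96×103/344 = 28.74419
Contributions (O − E)²/E:
  (57 − 47.98256)²/47.98256 = 1.6947
  (34 − 43.79360)²/43.79360 = 2.1902
  (40 − 39.22384)²/39.22384 = 0.0154
  (39 − 42.85465)²/42.85465 = 0.3467
  (51 − 39.11337)²/39.11337 = 3.6124
  (27 − 35.03198)²/35.03198 = 1.8415
  (30 − 35.16279)²/35.16279 = 0.7580
  (30 − 32.09302)²/32.09302 = 0.1365
  (36 − 28.74419)²/28.74419 = 1.8316
χ² = 1.6947 + 2.1902 + 0.0154 + 0.3467 + 3.6124 + 1.8415 + 0.7580 + 0.1365 + 1.8316 = 12.427

12.427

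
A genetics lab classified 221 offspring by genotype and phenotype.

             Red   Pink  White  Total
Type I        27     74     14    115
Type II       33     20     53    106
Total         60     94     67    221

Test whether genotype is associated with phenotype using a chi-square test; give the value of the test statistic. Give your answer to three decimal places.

Grand total N = 221.
Expected counts (row total × column total / N):
  Type I, Red: 115×60/221 = 31.2217
  Type I, Pink: 115×94/221 = 48.9140
  Type I, White: 115×67/221 = 34.8643
  Type II, Red: 106×60/221 = 28.7783
  Type II, Pink: 106×94/221 = 45.0860
  Type II, White: 106×67/221 = 32.1357
Contributions (O − E)²/E:
  (27 − 31.2217)²/31.2217 = 0.5708
  (74 − 48.9140)²/48.9140 = 12.8656
  (14 − 34.8643)²/34.8643 = 12.4861
  (33 − 28.7783)²/28.7783 = 0.6193
  (20 − 45.0860)²/45.0860 = 13.9579
  (53 − 32.1357)²/32.1357 = 13.5463
χ² = 0.5708 + 12.8656 + 12.4861 + 0.6193 + 13.9579 + 13.5463 = 54.046

54.046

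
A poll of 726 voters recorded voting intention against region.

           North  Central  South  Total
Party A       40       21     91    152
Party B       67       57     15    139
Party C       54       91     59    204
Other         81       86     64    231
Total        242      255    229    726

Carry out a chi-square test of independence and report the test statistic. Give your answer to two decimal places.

Grand total N = 726.
Expected counts (row total × column total / N):
  Party A, North: 152×242/726 = 50.667
  Party A, Central: 152×255/726 = 53.388
  Party A, South: 152×229/726 = 47.945
  Party B, North: 139×242/726 = 46.333
  Party B, Central: 139×255/726 = 48.822
  Party B, South: 139×229/726 = 43.844
  Party C, North: 204×242/726 = 68.000
  Party C, Central: 204×255/726 = 71.653
  Party C, South: 204×229/726 = 64.347
  Other, North: 231×242/726 = 77.000
  Other, Central: 231×255/726 = 81.136
  Other, South: 231×229/726 = 72.864
Contributions (O − E)²/E:
  (40 − 50.667)²/50.667 = 2.2457
  (21 − 53.388)²/53.388 = 19.6483
  (91 − 47.945)²/47.945 = 38.6637
  (67 − 46.333)²/46.333 = 9.2186
  (57 − 48.822)²/48.822 = 1.3699
  (15 − 43.844)²/43.844 = 18.9758
  (54 − 68.000)²/68.000 = 2.8824
  (91 − 71.653)²/71.653 = 5.2239
  (59 − 64.347)²/64.347 = 0.4443
  (81 − 77.000)²/77.000 = 0.2078
  (86 − 81.136)²/81.136 = 0.2916
  (64 − 72.864)²/72.864 = 1.0783
χ² = 2.2457 + 19.6483 + 38.6637 + 9.2186 + 1.3699 + 18.9758 + 2.8824 + 5.2239 + 0.4443 + 0.2078 + 0.2916 + 1.0783 = 100.25

100.25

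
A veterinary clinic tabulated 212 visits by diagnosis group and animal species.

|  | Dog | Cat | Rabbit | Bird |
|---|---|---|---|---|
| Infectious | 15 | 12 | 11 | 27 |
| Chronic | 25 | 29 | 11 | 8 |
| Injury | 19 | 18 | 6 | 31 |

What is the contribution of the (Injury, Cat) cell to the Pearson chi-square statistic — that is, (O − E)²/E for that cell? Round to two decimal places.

Row total (Injury) = 74; column total (Cat) = 59; N = 212.
Expected count E = 74 × 59 / 212 = 20.594.
Contribution = (O − E)²/E = (18 − 20.594)² / 20.594 = 0.33.

0.33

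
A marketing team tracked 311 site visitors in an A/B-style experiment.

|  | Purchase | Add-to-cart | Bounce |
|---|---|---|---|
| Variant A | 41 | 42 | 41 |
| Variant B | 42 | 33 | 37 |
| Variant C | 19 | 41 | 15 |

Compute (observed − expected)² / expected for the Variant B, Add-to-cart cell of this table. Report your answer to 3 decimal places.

1.843

Row total (Variant B) = 112; column total (Add-to-cart) = 116; N = 311.
Expected count E = 112 × 116 / 311 = 41.7749.
Contribution = (O − E)²/E = (33 − 41.7749)² / 41.7749 = 1.843.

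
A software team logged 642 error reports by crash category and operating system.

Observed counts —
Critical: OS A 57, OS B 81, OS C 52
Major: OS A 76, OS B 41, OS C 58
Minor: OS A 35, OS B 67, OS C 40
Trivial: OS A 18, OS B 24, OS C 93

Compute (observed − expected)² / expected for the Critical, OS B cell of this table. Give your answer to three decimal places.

5.118

Row total (Critical) = 190; column total (OS B) = 213; N = 642.
Expected count E = 190 × 213 / 642 = 63.0374.
Contribution = (O − E)²/E = (81 − 63.0374)² / 63.0374 = 5.118.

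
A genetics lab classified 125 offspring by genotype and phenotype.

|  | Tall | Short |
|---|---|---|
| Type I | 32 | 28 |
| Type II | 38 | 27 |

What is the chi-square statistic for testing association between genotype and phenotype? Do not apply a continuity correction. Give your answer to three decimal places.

0.333

Row totals: 60, 65. Column totals: 70, 55. Grand total N = 125.
Expected counts (row total × column total / N):
  Type I, Tall: 60×70/125 = 33.6000
  Type I, Short: 60×55/125 = 26.4000
  Type II, Tall: 65×70/125 = 36.4000
  Type II, Short: 65×55/125 = 28.6000
Contributions (O − E)²/E:
  (32 − 33.6000)²/33.6000 = 0.0762
  (28 − 26.4000)²/26.4000 = 0.0970
  (38 − 36.4000)²/36.4000 = 0.0703
  (27 − 28.6000)²/28.6000 = 0.0895
χ² = 0.0762 + 0.0970 + 0.0703 + 0.0895 = 0.333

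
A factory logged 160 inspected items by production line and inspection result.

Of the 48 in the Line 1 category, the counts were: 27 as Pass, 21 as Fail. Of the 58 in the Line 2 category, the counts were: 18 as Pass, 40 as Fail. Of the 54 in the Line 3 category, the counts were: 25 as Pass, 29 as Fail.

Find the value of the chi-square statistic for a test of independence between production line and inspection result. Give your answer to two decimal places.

7.00

Row totals: 48, 58, 54. Column totals: 70, 90. Grand total N = 160.
Expected counts (row total × column total / N):
  Line 1, Pass: 48×70/160 = 21.000
  Line 1, Fail: 48×90/160 = 27.000
  Line 2, Pass: 58×70/160 = 25.375
  Line 2, Fail: 58×90/160 = 32.625
  Line 3, Pass: 54×70/160 = 23.625
  Line 3, Fail: 54×90/160 = 30.375
Contributions (O − E)²/E:
  (27 − 21.000)²/21.000 = 1.7143
  (21 − 27.000)²/27.000 = 1.3333
  (18 − 25.375)²/25.375 = 2.1435
  (40 − 32.625)²/32.625 = 1.6671
  (25 − 23.625)²/23.625 = 0.0800
  (29 − 30.375)²/30.375 = 0.0622
χ² = 1.7143 + 1.3333 + 2.1435 + 1.6671 + 0.0800 + 0.0622 = 7.00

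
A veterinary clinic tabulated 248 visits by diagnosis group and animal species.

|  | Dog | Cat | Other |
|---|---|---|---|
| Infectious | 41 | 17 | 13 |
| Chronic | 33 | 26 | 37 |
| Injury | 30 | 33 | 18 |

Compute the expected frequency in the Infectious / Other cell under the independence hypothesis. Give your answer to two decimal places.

Row total (Infectious) = 71; column total (Other) = 68; grand total N = 248.
Expected count = (row total × column total) / N = 71 × 68 / 248 = 19.47.

19.47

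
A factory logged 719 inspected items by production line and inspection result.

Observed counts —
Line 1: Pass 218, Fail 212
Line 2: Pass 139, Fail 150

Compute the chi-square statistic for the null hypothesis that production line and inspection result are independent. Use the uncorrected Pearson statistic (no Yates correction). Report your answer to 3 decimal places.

Row totals: 430, 289. Column totals: 357, 362. Grand total N = 719.
Expected counts (row total × column total / N):
  Line 1, Pass: 430×357/719 = 213.5049
  Line 1, Fail: 430×362/719 = 216.4951
  Line 2, Pass: 289×357/719 = 143.4951
  Line 2, Fail: 289×362/719 = 145.5049
Contributions (O − E)²/E:
  (218 − 213.5049)²/213.5049 = 0.0946
  (212 − 216.4951)²/216.4951 = 0.0933
  (139 − 143.4951)²/143.4951 = 0.1408
  (150 − 145.5049)²/145.5049 = 0.1389
χ² = 0.0946 + 0.0933 + 0.1408 + 0.1389 = 0.468

0.468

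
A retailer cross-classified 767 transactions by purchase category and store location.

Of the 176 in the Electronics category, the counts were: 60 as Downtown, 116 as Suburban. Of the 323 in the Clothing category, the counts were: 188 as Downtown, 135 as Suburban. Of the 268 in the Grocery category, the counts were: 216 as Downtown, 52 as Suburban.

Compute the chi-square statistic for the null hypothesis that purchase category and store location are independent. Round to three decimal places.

97.368

Row totals: 176, 323, 268. Column totals: 464, 303. Grand total N = 767.
Expected counts (row total × column total / N):
  Electronics, Downtown: 176×464/767 = 106.47197
  Electronics, Suburban: 176×303/767 = 69.52803
  Clothing, Downtown: 323×464/767 = 195.40026
  Clothing, Suburban: 323×303/767 = 127.59974
  Grocery, Downtown: 268×464/767 = 162.12777
  Grocery, Suburban: 268×303/767 = 105.87223
Contributions (O − E)²/E:
  (60 − 106.47197)²/106.47197 = 20.2837
  (116 − 69.52803)²/69.52803 = 31.0615
  (188 − 195.40026)²/195.40026 = 0.2803
  (135 − 127.59974)²/127.59974 = 0.4292
  (216 − 162.12777)²/162.12777 = 17.9008
  (52 − 105.87223)²/105.87223 = 27.4124
χ² = 20.2837 + 31.0615 + 0.2803 + 0.4292 + 17.9008 + 27.4124 = 97.368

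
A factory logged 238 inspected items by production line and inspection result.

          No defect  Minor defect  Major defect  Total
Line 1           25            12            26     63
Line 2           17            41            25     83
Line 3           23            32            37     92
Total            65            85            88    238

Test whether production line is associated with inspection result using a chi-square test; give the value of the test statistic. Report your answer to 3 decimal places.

16.032

Grand total N = 238.
Expected counts (row total × column total / N):
  Line 1, No defect: 63×65/238 = 17.2059
  Line 1, Minor defect: 63×85/238 = 22.5000
  Line 1, Major defect: 63×88/238 = 23.2941
  Line 2, No defect: 83×65/238 = 22.6681
  Line 2, Minor defect: 83×85/238 = 29.6429
  Line 2, Major defect: 83×88/238 = 30.6891
  Line 3, No defect: 92×65/238 = 25.1261
  Line 3, Minor defect: 92×85/238 = 32.8571
  Line 3, Major defect: 92×88/238 = 34.0168
Contributions (O − E)²/E:
  (25 − 17.2059)²/17.2059 = 3.5306
  (12 − 22.5000)²/22.5000 = 4.9000
  (26 − 23.2941)²/23.2941 = 0.3143
  (17 − 22.6681)²/22.6681 = 1.4173
  (41 − 29.6429)²/29.6429 = 4.3513
  (25 − 30.6891)²/30.6891 = 1.0546
  (23 − 25.1261)²/25.1261 = 0.1799
  (32 − 32.8571)²/32.8571 = 0.0224
  (37 − 34.0168)²/34.0168 = 0.2616
χ² = 3.5306 + 4.9000 + 0.3143 + 1.4173 + 4.3513 + 1.0546 + 0.1799 + 0.0224 + 0.2616 = 16.032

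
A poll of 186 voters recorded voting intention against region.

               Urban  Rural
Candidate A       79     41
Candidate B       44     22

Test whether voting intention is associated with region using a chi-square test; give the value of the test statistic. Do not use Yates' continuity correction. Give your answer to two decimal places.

Row totals: 120, 66. Column totals: 123, 63. Grand total N = 186.
Expected counts (row total × column total / N):
  Candidate A, Urban: 120×123/186 = 79.355
  Candidate A, Rural: 120×63/186 = 40.645
  Candidate B, Urban: 66×123/186 = 43.645
  Candidate B, Rural: 66×63/186 = 22.355
Contributions (O − E)²/E:
  (79 − 79.355)²/79.355 = 0.0016
  (41 − 40.645)²/40.645 = 0.0031
  (44 − 43.645)²/43.645 = 0.0029
  (22 − 22.355)²/22.355 = 0.0056
χ² = 0.0016 + 0.0031 + 0.0029 + 0.0056 = 0.01

0.01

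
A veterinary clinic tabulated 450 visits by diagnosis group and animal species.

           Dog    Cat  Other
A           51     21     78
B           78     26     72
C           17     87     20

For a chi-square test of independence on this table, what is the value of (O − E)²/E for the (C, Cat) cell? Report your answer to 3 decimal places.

Row total (C) = 124; column total (Cat) = 134; N = 450.
Expected count E = 124 × 134 / 450 = 36.9244.
Contribution = (O − E)²/E = (87 − 36.9244)² / 36.9244 = 67.911.

67.911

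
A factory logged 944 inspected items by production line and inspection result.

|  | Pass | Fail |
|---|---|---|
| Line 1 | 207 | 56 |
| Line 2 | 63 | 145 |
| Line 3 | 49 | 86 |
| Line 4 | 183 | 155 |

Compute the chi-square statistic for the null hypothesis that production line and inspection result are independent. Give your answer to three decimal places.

128.187

Row totals: 263, 208, 135, 338. Column totals: 502, 442. Grand total N = 944.
Expected counts (row total × column total / N):
  Line 1, Pass: 263×502/944 = 139.8581
  Line 1, Fail: 263×442/944 = 123.1419
  Line 2, Pass: 208×502/944 = 110.6102
  Line 2, Fail: 208×442/944 = 97.3898
  Line 3, Pass: 135×502/944 = 71.7903
  Line 3, Fail: 135×442/944 = 63.2097
  Line 4, Pass: 338×502/944 = 179.7415
  Line 4, Fail: 338×442/944 = 158.2585
Contributions (O − E)²/E:
  (207 − 139.8581)²/139.8581 = 32.2329
  (56 − 123.1419)²/123.1419 = 36.6085
  (63 − 110.6102)²/110.6102 = 20.4930
  (145 − 97.3898)²/97.3898 = 23.2748
  (49 − 71.7903)²/71.7903 = 7.2349
  (86 − 63.2097)²/63.2097 = 8.2171
  (183 − 179.7415)²/179.7415 = 0.0591
  (155 − 158.2585)²/158.2585 = 0.0671
χ² = 32.2329 + 36.6085 + 20.4930 + 23.2748 + 7.2349 + 8.2171 + 0.0591 + 0.0671 = 128.187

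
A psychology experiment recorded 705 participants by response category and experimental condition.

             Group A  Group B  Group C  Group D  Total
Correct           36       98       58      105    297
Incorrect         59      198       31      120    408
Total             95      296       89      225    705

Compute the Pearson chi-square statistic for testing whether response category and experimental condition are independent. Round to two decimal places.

31.86

Grand total N = 705.
Expected counts (row total × column total / N):
  Correct, Group A: 297×95/705 = 40.021
  Correct, Group B: 297×296/705 = 124.698
  Correct, Group C: 297×89/705 = 37.494
  Correct, Group D: 297×225/705 = 94.787
  Incorrect, Group A: 408×95/705 = 54.979
  Incorrect, Group B: 408×296/705 = 171.302
  Incorrect, Group C: 408×89/705 = 51.506
  Incorrect, Group D: 408×225/705 = 130.213
Contributions (O − E)²/E:
  (36 − 40.021)²/40.021 = 0.4040
  (98 − 124.698)²/124.698 = 5.7161
  (58 − 37.494)²/37.494 = 11.2150
  (105 − 94.787)²/94.787 = 1.1004
  (59 − 54.979)²/54.979 = 0.2941
  (198 − 171.302)²/171.302 = 4.1610
  (31 − 51.506)²/51.506 = 8.1640
  (120 − 130.213)²/130.213 = 0.8010
χ² = 0.4040 + 5.7161 + 11.2150 + 1.1004 + 0.2941 + 4.1610 + 8.1640 + 0.8010 = 31.86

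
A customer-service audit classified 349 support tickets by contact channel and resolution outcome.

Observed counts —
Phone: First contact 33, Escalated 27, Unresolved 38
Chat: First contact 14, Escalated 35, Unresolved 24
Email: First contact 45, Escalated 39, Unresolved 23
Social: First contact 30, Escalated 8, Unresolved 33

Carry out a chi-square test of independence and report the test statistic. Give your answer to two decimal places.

33.72

Row totals: 98, 73, 107, 71. Column totals: 122, 109, 118. Grand total N = 349.
Expected counts (row total × column total / N):
  Phone, First contact: 98×122/349 = 34.258
  Phone, Escalated: 98×109/349 = 30.607
  Phone, Unresolved: 98×118/349 = 33.135
  Chat, First contact: 73×122/349 = 25.519
  Chat, Escalated: 73×109/349 = 22.799
  Chat, Unresolved: 73×118/349 = 24.682
  Email, First contact: 107×122/349 = 37.404
  Email, Escalated: 107×109/349 = 33.418
  Email, Unresolved: 107×118/349 = 36.178
  Social, First contact: 71×122/349 = 24.819
  Social, Escalated: 71×109/349 = 22.175
  Social, Unresolved: 71×118/349 = 24.006
Contributions (O − E)²/E:
  (33 − 34.258)²/34.258 = 0.0462
  (27 − 30.607)²/30.607 = 0.4251
  (38 − 33.135)²/33.135 = 0.7143
  (14 − 25.519)²/25.519 = 5.1996
  (35 − 22.799)²/22.799 = 6.5294
  (24 − 24.682)²/24.682 = 0.0188
  (45 − 37.404)²/37.404 = 1.5426
  (39 − 33.418)²/33.418 = 0.9324
  (23 − 36.178)²/36.178 = 4.8001
  (30 − 24.819)²/24.819 = 1.0815
  (8 − 22.175)²/22.175 = 9.0611
  (33 − 24.006)²/24.006 = 3.3697
χ² = 0.0462 + 0.4251 + 0.7143 + 5.1996 + 6.5294 + 0.0188 + 1.5426 + 0.9324 + 4.8001 + 1.0815 + 9.0611 + 3.3697 = 33.72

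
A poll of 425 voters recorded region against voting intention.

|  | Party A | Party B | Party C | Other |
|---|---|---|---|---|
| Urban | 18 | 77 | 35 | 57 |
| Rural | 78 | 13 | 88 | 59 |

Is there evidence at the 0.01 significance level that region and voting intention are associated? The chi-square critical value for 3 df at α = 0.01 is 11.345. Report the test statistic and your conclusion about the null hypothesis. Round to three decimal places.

Row totals: 187, 238. Column totals: 96, 90, 123, 116. Grand total N = 425.
Expected counts (row total × column total / N):
  Urban, Party A: 187×96/425 = 42.2400
  Urban, Party B: 187×90/425 = 39.6000
  Urban, Party C: 187×123/425 = 54.1200
  Urban, Other: 187×116/425 = 51.0400
  Rural, Party A: 238×96/425 = 53.7600
  Rural, Party B: 238×90/425 = 50.4000
  Rural, Party C: 238×123/425 = 68.8800
  Rural, Other: 238×116/425 = 64.9600
Contributions (O − E)²/E:
  (18 − 42.2400)²/42.2400 = 13.9105
  (77 − 39.6000)²/39.6000 = 35.3222
  (35 − 54.1200)²/54.1200 = 6.7549
  (57 − 51.0400)²/51.0400 = 0.6960
  (78 − 53.7600)²/53.7600 = 10.9296
  (13 − 50.4000)²/50.4000 = 27.7532
  (88 − 68.8800)²/68.8800 = 5.3074
  (59 − 64.9600)²/64.9600 = 0.5468
χ² = 13.9105 + 35.3222 + 6.7549 + 0.6960 + 10.9296 + 27.7532 + 5.3074 + 0.5468 = 101.221
df = (2−1)(4−1) = 3. Since 101.221 > 11.345, reject the null hypothesis of independence at α = 0.01.

101.221; reject H₀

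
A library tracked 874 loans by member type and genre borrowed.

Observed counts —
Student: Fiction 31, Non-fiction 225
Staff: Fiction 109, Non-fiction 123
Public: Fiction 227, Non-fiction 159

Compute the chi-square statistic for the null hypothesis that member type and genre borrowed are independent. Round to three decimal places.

Row totals: 256, 232, 386. Column totals: 367, 507. Grand total N = 874.
Expected counts (row total × column total / N):
  Student, Fiction: 256×367/874 = 107.4966
  Student, Non-fiction: 256×507/874 = 148.5034
  Staff, Fiction: 232×367/874 = 97.4188
  Staff, Non-fiction: 232×507/874 = 134.5812
  Public, Fiction: 386×367/874 = 162.0847
  Public, Non-fiction: 386×507/874 = 223.9153
Contributions (O − E)²/E:
  (31 − 107.4966)²/107.4966 = 54.4364
  (225 − 148.5034)²/148.5034 = 39.4047
  (109 − 97.4188)²/97.4188 = 1.3768
  (123 − 134.5812)²/134.5812 = 0.9966
  (227 − 162.0847)²/162.0847 = 25.9987
  (159 − 223.9153)²/223.9153 = 18.8196
χ² = 54.4364 + 39.4047 + 1.3768 + 0.9966 + 25.9987 + 18.8196 = 141.033

141.033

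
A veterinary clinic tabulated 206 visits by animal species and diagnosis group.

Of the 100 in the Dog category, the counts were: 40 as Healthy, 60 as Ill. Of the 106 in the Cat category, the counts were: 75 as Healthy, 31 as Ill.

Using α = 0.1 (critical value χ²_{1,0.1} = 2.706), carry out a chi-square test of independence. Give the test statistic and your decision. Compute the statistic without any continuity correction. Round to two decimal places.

19.74; reject H₀

Row totals: 100, 106. Column totals: 115, 91. Grand total N = 206.
Expected counts (row total × column total / N):
  Dog, Healthy: 100×115/206 = 55.825
  Dog, Ill: 100×91/206 = 44.175
  Cat, Healthy: 106×115/206 = 59.175
  Cat, Ill: 106×91/206 = 46.825
Contributions (O − E)²/E:
  (40 − 55.825)²/55.825 = 4.4860
  (60 − 44.175)²/44.175 = 5.6691
  (75 − 59.175)²/59.175 = 4.2320
  (31 − 46.825)²/46.825 = 5.3482
χ² = 4.4860 + 5.6691 + 4.2320 + 5.3482 = 19.74
df = (2−1)(2−1) = 1. Since 19.74 > 2.706, reject the null hypothesis of independence at α = 0.1.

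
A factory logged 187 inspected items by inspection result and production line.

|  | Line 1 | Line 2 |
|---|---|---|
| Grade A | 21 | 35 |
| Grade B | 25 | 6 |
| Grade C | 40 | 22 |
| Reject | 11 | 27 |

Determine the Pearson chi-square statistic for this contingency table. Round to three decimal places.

26.883

Row totals: 56, 31, 62, 38. Column totals: 97, 90. Grand total N = 187.
Expected counts (row total × column total / N):
  Grade A, Line 1: 56×97/187 = 29.0481
  Grade A, Line 2: 56×90/187 = 26.9519
  Grade B, Line 1: 31×97/187 = 16.0802
  Grade B, Line 2: 31×90/187 = 14.9198
  Grade C, Line 1: 62×97/187 = 32.1604
  Grade C, Line 2: 62×90/187 = 29.8396
  Reject, Line 1: 38×97/187 = 19.7112
  Reject, Line 2: 38×90/187 = 18.2888
Contributions (O − E)²/E:
  (21 − 29.0481)²/29.0481 = 2.2298
  (35 − 26.9519)²/26.9519 = 2.4032
  (25 − 16.0802)²/16.0802 = 4.9479
  (6 − 14.9198)²/14.9198 = 5.3327
  (40 − 32.1604)²/32.1604 = 1.9110
  (22 − 29.8396)²/29.8396 = 2.0597
  (11 − 19.7112)²/19.7112 = 3.8498
  (27 − 18.2888)²/18.2888 = 4.1493
χ² = 2.2298 + 2.4032 + 4.9479 + 5.3327 + 1.9110 + 2.0597 + 3.8498 + 4.1493 = 26.883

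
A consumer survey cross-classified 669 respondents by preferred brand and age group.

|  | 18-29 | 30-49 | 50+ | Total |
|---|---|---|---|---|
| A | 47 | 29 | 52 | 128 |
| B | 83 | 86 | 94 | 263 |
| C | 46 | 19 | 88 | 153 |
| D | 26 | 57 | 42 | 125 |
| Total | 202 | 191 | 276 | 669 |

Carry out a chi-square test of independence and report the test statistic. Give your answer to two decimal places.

Grand total N = 669.
Expected counts (row total × column total / N):
  A, 18-29: 128×202/669 = 38.649
  A, 30-49: 128×191/669 = 36.544
  A, 50+: 128×276/669 = 52.807
  B, 18-29: 263×202/669 = 79.411
  B, 30-49: 263×191/669 = 75.087
  B, 50+: 263×276/669 = 108.502
  C, 18-29: 153×202/669 = 46.197
  C, 30-49: 153×191/669 = 43.682
  C, 50+: 153×276/669 = 63.121
  D, 18-29: 125×202/669 = 37.743
  D, 30-49: 125×191/669 = 35.688
  D, 50+: 125×276/669 = 51.570
Contributions (O − E)²/E:
  (47 − 38.649)²/38.649 = 1.8044
  (29 − 36.544)²/36.544 = 1.5574
  (52 − 52.807)²/52.807 = 0.0123
  (83 − 79.411)²/79.411 = 0.1622
  (86 − 75.087)²/75.087 = 1.5861
  (94 − 108.502)²/108.502 = 1.9383
  (46 − 46.197)²/46.197 = 0.0008
  (19 − 43.682)²/43.682 = 13.9463
  (88 − 63.121)²/63.121 = 9.8060
  (26 − 37.743)²/37.743 = 3.6536
  (57 − 35.688)²/35.688 = 12.7270
  (42 − 51.570)²/51.570 = 1.7759
χ² = 1.8044 + 1.5574 + 0.0123 + 0.1622 + 1.5861 + 1.9383 + 0.0008 + 13.9463 + 9.8060 + 3.6536 + 12.7270 + 1.7759 = 48.97

48.97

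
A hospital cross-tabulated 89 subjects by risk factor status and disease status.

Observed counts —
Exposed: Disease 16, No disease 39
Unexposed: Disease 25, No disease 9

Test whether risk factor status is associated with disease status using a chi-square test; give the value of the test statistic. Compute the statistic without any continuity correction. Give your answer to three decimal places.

Row totals: 55, 34. Column totals: 41, 48. Grand total N = 89.
Expected counts (row total × column total / N):
  Exposed, Disease: 55×41/89 = 25.3371
  Exposed, No disease: 55×48/89 = 29.6629
  Unexposed, Disease: 34×41/89 = 15.6629
  Unexposed, No disease: 34×48/89 = 18.3371
Contributions (O − E)²/E:
  (16 − 25.3371)²/25.3371 = 3.4409
  (39 − 29.6629)²/29.6629 = 2.9391
  (25 − 15.6629)²/15.6629 = 5.5661
  (9 − 18.3371)²/18.3371 = 4.7544
χ² = 3.4409 + 2.9391 + 5.5661 + 4.7544 = 16.700

16.700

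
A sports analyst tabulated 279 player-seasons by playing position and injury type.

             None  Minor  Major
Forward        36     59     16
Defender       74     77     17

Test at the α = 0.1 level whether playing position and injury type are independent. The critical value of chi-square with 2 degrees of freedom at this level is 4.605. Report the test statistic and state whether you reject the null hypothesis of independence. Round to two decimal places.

4.06; fail to reject H₀

Row totals: 111, 168. Column totals: 110, 136, 33. Grand total N = 279.
Expected counts (row total × column total / N):
  Forward, None: 111×110/279 = 43.763
  Forward, Minor: 111×136/279 = 54.108
  Forward, Major: 111×33/279 = 13.129
  Defender, None: 168×110/279 = 66.237
  Defender, Minor: 168×136/279 = 81.892
  Defender, Major: 168×33/279 = 19.871
Contributions (O − E)²/E:
  (36 − 43.763)²/43.763 = 1.3771
  (59 − 54.108)²/54.108 = 0.4423
  (16 − 13.129)²/13.129 = 0.6278
  (74 − 66.237)²/66.237 = 0.9098
  (77 − 81.892)²/81.892 = 0.2922
  (17 − 19.871)²/19.871 = 0.4148
χ² = 1.3771 + 0.4423 + 0.6278 + 0.9098 + 0.2922 + 0.4148 = 4.06
df = (2−1)(3−1) = 2. Since 4.06 < 4.605, fail to reject the null hypothesis of independence at α = 0.1.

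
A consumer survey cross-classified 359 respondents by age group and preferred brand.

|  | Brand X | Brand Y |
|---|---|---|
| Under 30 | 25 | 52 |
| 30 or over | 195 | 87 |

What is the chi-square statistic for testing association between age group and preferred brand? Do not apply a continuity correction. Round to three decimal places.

34.300

Row totals: 77, 282. Column totals: 220, 139. Grand total N = 359.
Expected counts (row total × column total / N):
  Under 30, Brand X: 77×220/359 = 47.1866
  Under 30, Brand Y: 77×139/359 = 29.8134
  30 or over, Brand X: 282×220/359 = 172.8134
  30 or over, Brand Y: 282×139/359 = 109.1866
Contributions (O − E)²/E:
  (25 − 47.1866)²/47.1866 = 10.4319
  (52 − 29.8134)²/29.8134 = 16.5109
  (195 − 172.8134)²/172.8134 = 2.8484
  (87 − 109.1866)²/109.1866 = 4.5083
χ² = 10.4319 + 16.5109 + 2.8484 + 4.5083 = 34.300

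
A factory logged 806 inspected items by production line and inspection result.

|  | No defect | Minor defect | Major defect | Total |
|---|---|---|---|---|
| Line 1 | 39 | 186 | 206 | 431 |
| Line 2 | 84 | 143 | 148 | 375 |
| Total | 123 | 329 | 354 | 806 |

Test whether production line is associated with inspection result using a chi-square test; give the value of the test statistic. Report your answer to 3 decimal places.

27.830

Grand total N = 806.
Expected counts (row total × column total / N):
  Line 1, No defect: 431×123/806 = 65.7730
  Line 1, Minor defect: 431×329/806 = 175.9293
  Line 1, Major defect: 431×354/806 = 189.2978
  Line 2, No defect: 375×123/806 = 57.2270
  Line 2, Minor defect: 375×329/806 = 153.0707
  Line 2, Major defect: 375×354/806 = 164.7022
Contributions (O − E)²/E:
  (39 − 65.7730)²/65.7730 = 10.8980
  (186 − 175.9293)²/175.9293 = 0.5765
  (206 − 189.2978)²/189.2978 = 1.4737
  (84 − 57.2270)²/57.2270 = 12.5254
  (143 − 153.0707)²/153.0707 = 0.6626
  (148 − 164.7022)²/164.7022 = 1.6937
χ² = 10.8980 + 0.5765 + 1.4737 + 12.5254 + 0.6626 + 1.6937 = 27.830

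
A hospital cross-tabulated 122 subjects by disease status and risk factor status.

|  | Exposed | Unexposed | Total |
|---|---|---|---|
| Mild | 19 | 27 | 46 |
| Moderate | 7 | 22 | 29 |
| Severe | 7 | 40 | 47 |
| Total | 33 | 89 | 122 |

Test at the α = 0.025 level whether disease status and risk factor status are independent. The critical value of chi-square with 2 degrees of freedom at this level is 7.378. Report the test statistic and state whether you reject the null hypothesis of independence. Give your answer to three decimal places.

Grand total N = 122.
Expected counts (row total × column total / N):
  Mild, Exposed: 46×33/122 = 12.4426
  Mild, Unexposed: 46×89/122 = 33.5574
  Moderate, Exposed: 29×33/122 = 7.8443
  Moderate, Unexposed: 29×89/122 = 21.1557
  Severe, Exposed: 47×33/122 = 12.7131
  Severe, Unexposed: 47×89/122 = 34.2869
Contributions (O − E)²/E:
  (19 − 12.4426)²/12.4426 = 3.4558
  (27 − 33.5574)²/33.5574 = 1.2814
  (7 − 7.8443)²/7.8443 = 0.0909
  (22 − 21.1557)²/21.1557 = 0.0337
  (7 − 12.7131)²/12.7131 = 2.5674
  (40 − 34.2869)²/34.2869 = 0.9520
χ² = 3.4558 + 1.2814 + 0.0909 + 0.0337 + 2.5674 + 0.9520 = 8.381
df = (3−1)(2−1) = 2. Since 8.381 > 7.378, reject the null hypothesis of independence at α = 0.025.

8.381; reject H₀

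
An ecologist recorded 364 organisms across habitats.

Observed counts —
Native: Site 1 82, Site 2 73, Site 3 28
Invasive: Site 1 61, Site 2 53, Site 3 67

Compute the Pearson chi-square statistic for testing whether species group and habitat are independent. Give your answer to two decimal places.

Row totals: 183, 181. Column totals: 143, 126, 95. Grand total N = 364.
Expected counts (row total × column total / N):
  Native, Site 1: 183×143/364 = 71.893
  Native, Site 2: 183×126/364 = 63.346
  Native, Site 3: 183×95/364 = 47.761
  Invasive, Site 1: 181×143/364 = 71.107
  Invasive, Site 2: 181×126/364 = 62.654
  Invasive, Site 3: 181×95/364 = 47.239
Contributions (O − E)²/E:
  (82 − 71.893)²/71.893 = 1.4209
  (73 − 63.346)²/63.346 = 1.4713
  (28 − 47.761)²/47.761 = 8.1761
  (61 − 71.107)²/71.107 = 1.4366
  (53 − 62.654)²/62.654 = 1.4875
  (67 − 47.239)²/47.239 = 8.2664
χ² = 1.4209 + 1.4713 + 8.1761 + 1.4366 + 1.4875 + 8.2664 = 22.26

22.26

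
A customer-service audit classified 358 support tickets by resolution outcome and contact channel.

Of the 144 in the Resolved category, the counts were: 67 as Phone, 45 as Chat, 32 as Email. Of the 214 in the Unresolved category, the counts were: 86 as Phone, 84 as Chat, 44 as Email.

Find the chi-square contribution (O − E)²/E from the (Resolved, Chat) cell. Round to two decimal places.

Row total (Resolved) = 144; column total (Chat) = 129; N = 358.
Expected count E = 144 × 129 / 358 = 51.888.
Contribution = (O − E)²/E = (45 − 51.888)² / 51.888 = 0.91.

0.91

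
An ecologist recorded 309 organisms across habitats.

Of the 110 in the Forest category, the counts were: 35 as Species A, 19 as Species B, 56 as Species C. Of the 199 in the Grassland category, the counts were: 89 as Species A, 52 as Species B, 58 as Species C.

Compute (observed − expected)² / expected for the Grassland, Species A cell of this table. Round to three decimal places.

1.047

Row total (Grassland) = 199; column total (Species A) = 124; N = 309.
Expected count E = 199 × 124 / 309 = 79.8576.
Contribution = (O − E)²/E = (89 − 79.8576)² / 79.8576 = 1.047.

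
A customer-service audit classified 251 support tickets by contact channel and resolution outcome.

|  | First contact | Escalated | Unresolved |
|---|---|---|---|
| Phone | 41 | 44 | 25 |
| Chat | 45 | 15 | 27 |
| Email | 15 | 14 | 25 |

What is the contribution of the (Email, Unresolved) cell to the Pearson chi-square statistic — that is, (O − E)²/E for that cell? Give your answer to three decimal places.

Row total (Email) = 54; column total (Unresolved) = 77; N = 251.
Expected count E = 54 × 77 / 251 = 16.5657.
Contribution = (O − E)²/E = (25 − 16.5657)² / 16.5657 = 4.294.

4.294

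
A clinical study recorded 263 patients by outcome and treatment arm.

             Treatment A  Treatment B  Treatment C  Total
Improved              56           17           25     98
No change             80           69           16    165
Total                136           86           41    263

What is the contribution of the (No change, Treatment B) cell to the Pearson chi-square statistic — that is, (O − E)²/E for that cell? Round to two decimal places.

Row total (No change) = 165; column total (Treatment B) = 86; N = 263.
Expected count E = 165 × 86 / 263 = 53.954.
Contribution = (O − E)²/E = (69 − 53.954)² / 53.954 = 4.20.

4.20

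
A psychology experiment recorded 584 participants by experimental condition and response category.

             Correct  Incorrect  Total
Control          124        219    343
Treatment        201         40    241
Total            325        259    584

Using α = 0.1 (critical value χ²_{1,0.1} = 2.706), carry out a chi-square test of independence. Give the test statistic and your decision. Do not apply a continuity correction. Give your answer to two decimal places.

128.04; reject H₀

Grand total N = 584.
Expected counts (row total × column total / N):
  Control, Correct: 343×325/584 = 190.8818
  Control, Incorrect: 343×259/584 = 152.1182
  Treatment, Correct: 241×325/584 = 134.1182
  Treatment, Incorrect: 241×259/584 = 106.8818
Contributions (O − E)²/E:
  (124 − 190.8818)²/190.8818 = 23.4343
  (219 − 152.1182)²/152.1182 = 29.4059
  (201 − 134.1182)²/134.1182 = 33.3525
  (40 − 106.8818)²/106.8818 = 41.8516
χ² = 23.4343 + 29.4059 + 33.3525 + 41.8516 = 128.04
df = (2−1)(2−1) = 1. Since 128.04 > 2.706, reject the null hypothesis of independence at α = 0.1.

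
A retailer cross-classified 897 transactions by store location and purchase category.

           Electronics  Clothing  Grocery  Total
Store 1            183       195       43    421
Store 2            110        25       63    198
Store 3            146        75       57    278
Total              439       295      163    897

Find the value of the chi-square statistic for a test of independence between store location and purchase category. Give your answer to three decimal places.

91.627

Grand total N = 897.
Expected counts (row total × column total / N):
  Store 1, Electronics: 421×439/897 = 206.04125
  Store 1, Clothing: 421×295/897 = 138.45596
  Store 1, Grocery: 421×163/897 = 76.50279
  Store 2, Electronics: 198×439/897 = 96.90301
  Store 2, Clothing: 198×295/897 = 65.11706
  Store 2, Grocery: 198×163/897 = 35.97993
  Store 3, Electronics: 278×439/897 = 136.05574
  Store 3, Clothing: 278×295/897 = 91.42698
  Store 3, Grocery: 278×163/897 = 50.51728
Contributions (O − E)²/E:
  (183 − 206.04125)²/206.04125 = 2.5767
  (195 − 138.45596)²/138.45596 = 23.0920
  (43 − 76.50279)²/76.50279 = 14.6718
  (110 − 96.90301)²/96.90301 = 1.7701
  (25 − 65.11706)²/65.11706 = 24.7152
  (63 − 35.97993)²/35.97993 = 20.2914
  (146 − 136.05574)²/136.05574 = 0.7268
  (75 − 91.42698)²/91.42698 = 2.9515
  (57 − 50.51728)²/50.51728 = 0.8319
χ² = 2.5767 + 23.0920 + 14.6718 + 1.7701 + 24.7152 + 20.2914 + 0.7268 + 2.9515 + 0.8319 = 91.627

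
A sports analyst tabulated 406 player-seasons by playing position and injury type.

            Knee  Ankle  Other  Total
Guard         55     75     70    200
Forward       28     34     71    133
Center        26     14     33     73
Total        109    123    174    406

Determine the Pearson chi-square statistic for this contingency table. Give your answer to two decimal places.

Grand total N = 406.
Expected counts (row total × column total / N):
  Guard, Knee: 200×109/406 = 53.695
  Guard, Ankle: 200×123/406 = 60.591
  Guard, Other: 200×174/406 = 85.714
  Forward, Knee: 133×109/406 = 35.707
  Forward, Ankle: 133×123/406 = 40.293
  Forward, Other: 133×174/406 = 57.000
  Center, Knee: 73×109/406 = 19.599
  Center, Ankle: 73×123/406 = 22.116
  Center, Other: 73×174/406 = 31.286
Contributions (O − E)²/E:
  (55 − 53.695)²/53.695 = 0.0317
  (75 − 60.591)²/60.591 = 3.4266
  (70 − 85.714)²/85.714 = 2.8809
  (28 − 35.707)²/35.707 = 1.6635
  (34 − 40.293)²/40.293 = 0.9828
  (71 − 57.000)²/57.000 = 3.4386
  (26 − 19.599)²/19.599 = 2.0906
  (14 − 22.116)²/22.116 = 2.9784
  (33 − 31.286)²/31.286 = 0.0939
χ² = 0.0317 + 3.4266 + 2.8809 + 1.6635 + 0.9828 + 3.4386 + 2.0906 + 2.9784 + 0.0939 = 17.59

17.59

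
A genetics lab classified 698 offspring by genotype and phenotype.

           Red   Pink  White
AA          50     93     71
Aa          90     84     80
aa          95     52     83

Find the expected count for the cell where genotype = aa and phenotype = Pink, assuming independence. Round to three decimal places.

75.458

Row total (aa) = 230; column total (Pink) = 229; grand total N = 698.
Expected count = (row total × column total) / N = 230 × 229 / 698 = 75.458.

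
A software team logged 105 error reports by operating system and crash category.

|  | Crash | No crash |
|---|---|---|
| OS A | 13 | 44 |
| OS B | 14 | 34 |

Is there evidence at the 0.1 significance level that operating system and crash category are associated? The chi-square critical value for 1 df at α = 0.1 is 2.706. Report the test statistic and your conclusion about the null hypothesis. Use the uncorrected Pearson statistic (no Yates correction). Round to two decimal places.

0.55; fail to reject H₀

Row totals: 57, 48. Column totals: 27, 78. Grand total N = 105.
Expected counts (row total × column total / N):
  OS A, Crash: 57×27/105 = 14.657
  OS A, No crash: 57×78/105 = 42.343
  OS B, Crash: 48×27/105 = 12.343
  OS B, No crash: 48×78/105 = 35.657
Contributions (O − E)²/E:
  (13 − 14.657)²/14.657 = 0.1873
  (44 − 42.343)²/42.343 = 0.0648
  (14 − 12.343)²/12.343 = 0.2224
  (34 − 35.657)²/35.657 = 0.0770
χ² = 0.1873 + 0.0648 + 0.2224 + 0.0770 = 0.55
df = (2−1)(2−1) = 1. Since 0.55 < 2.706, fail to reject the null hypothesis of independence at α = 0.1.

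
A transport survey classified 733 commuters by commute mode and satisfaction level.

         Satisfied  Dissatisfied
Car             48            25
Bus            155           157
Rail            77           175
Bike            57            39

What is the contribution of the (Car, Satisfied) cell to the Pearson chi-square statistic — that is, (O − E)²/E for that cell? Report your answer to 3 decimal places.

Row total (Car) = 73; column total (Satisfied) = 337; N = 733.
Expected count E = 73 × 337 / 733 = 33.5621.
Contribution = (O − E)²/E = (48 − 33.5621)² / 33.5621 = 6.211.

6.211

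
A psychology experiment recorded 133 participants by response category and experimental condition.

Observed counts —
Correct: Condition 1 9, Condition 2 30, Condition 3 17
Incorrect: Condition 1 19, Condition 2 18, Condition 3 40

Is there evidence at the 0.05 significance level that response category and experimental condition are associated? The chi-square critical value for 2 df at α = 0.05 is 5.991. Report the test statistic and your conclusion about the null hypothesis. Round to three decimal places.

12.857; reject H₀

Row totals: 56, 77. Column totals: 28, 48, 57. Grand total N = 133.
Expected counts (row total × column total / N):
  Correct, Condition 1: 56×28/133 = 11.7895
  Correct, Condition 2: 56×48/133 = 20.2105
  Correct, Condition 3: 56×57/133 = 24.0000
  Incorrect, Condition 1: 77×28/133 = 16.2105
  Incorrect, Condition 2: 77×48/133 = 27.7895
  Incorrect, Condition 3: 77×57/133 = 33.0000
Contributions (O − E)²/E:
  (9 − 11.7895)²/11.7895 = 0.6600
  (30 − 20.2105)²/20.2105 = 4.7418
  (17 − 24.0000)²/24.0000 = 2.0417
  (19 − 16.2105)²/16.2105 = 0.4800
  (18 − 27.7895)²/27.7895 = 3.4486
  (40 − 33.0000)²/33.0000 = 1.4848
χ² = 0.6600 + 4.7418 + 2.0417 + 0.4800 + 3.4486 + 1.4848 = 12.857
df = (2−1)(3−1) = 2. Since 12.857 > 5.991, reject the null hypothesis of independence at α = 0.05.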